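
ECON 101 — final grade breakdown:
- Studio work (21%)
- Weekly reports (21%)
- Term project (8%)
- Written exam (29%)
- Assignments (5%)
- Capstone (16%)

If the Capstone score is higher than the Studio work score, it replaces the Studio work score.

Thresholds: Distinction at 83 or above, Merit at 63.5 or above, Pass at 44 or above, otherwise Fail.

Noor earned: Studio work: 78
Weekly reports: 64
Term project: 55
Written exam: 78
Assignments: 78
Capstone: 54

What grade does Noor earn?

Capstone (54) ≤ Studio work (78), so Studio work stays at 78.
Weighted total:
  Studio work 78 × 0.21 = 16.38
  Weekly reports 64 × 0.21 = 13.44
  Term project 55 × 0.08 = 4.4
  Written exam 78 × 0.29 = 22.62
  Assignments 78 × 0.05 = 3.9
  Capstone 54 × 0.16 = 8.64
Sum = 69.38
69.38 is ≥ 63.5 and < 83 → Merit

Merit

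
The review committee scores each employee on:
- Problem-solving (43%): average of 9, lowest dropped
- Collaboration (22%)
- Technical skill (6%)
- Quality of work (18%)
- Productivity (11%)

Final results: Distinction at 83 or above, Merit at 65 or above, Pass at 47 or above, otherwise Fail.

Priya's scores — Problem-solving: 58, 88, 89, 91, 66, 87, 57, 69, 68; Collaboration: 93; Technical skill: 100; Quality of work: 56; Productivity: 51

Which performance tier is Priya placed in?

Problem-solving: drop 57 → average of remaining 8 = 616/8 = 77
Weighted total:
  Problem-solving 77 × 0.43 = 33.11
  Collaboration 93 × 0.22 = 20.46
  Technical skill 100 × 0.06 = 6
  Quality of work 56 × 0.18 = 10.08
  Productivity 51 × 0.11 = 5.61
Sum = 75.26
75.26 is ≥ 65 and < 83 → Merit

Merit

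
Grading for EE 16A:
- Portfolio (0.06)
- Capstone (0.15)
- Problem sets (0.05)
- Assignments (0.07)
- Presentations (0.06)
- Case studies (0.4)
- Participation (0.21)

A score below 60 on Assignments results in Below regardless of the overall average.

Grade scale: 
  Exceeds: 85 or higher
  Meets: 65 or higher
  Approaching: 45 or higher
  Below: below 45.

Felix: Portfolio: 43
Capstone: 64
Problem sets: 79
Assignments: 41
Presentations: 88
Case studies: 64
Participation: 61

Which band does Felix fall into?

Assignments score 41 < 60: minimum not met.
Weighted total:
  Portfolio 43 × 0.06 = 2.58
  Capstone 64 × 0.15 = 9.6
  Problem sets 79 × 0.05 = 3.95
  Assignments 41 × 0.07 = 2.87
  Presentations 88 × 0.06 = 5.28
  Case studies 64 × 0.4 = 25.6
  Participation 61 × 0.21 = 12.81
Sum = 62.69
Because the Assignments minimum was not met, the result is Below.

Below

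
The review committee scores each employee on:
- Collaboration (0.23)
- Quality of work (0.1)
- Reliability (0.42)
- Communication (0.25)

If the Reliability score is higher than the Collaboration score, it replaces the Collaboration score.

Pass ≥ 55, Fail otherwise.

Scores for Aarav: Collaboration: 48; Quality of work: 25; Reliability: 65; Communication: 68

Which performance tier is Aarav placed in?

Pass

Reliability (65) > Collaboration (48), so Collaboration counts as 65.
Weighted total:
  Collaboration 65 × 0.23 = 14.95
  Quality of work 25 × 0.1 = 2.5
  Reliability 65 × 0.42 = 27.3
  Communication 68 × 0.25 = 17
Sum = 61.75
61.75 ≥ 55 → Pass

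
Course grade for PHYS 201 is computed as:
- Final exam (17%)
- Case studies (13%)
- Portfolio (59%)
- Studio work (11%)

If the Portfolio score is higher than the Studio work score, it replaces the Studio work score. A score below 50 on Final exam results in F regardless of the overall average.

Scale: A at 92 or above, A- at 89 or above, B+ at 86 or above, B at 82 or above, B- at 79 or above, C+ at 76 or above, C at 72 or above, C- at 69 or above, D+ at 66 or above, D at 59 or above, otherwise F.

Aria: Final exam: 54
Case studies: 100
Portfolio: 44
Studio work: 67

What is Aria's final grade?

Portfolio (44) ≤ Studio work (67), so Studio work stays at 67.
Final exam score 54 ≥ 50: minimum met.
Weighted total:
  Final exam 54 × 0.17 = 9.18
  Case studies 100 × 0.13 = 13
  Portfolio 44 × 0.59 = 25.96
  Studio work 67 × 0.11 = 7.37
Sum = 55.51
55.51 < 59 → F

F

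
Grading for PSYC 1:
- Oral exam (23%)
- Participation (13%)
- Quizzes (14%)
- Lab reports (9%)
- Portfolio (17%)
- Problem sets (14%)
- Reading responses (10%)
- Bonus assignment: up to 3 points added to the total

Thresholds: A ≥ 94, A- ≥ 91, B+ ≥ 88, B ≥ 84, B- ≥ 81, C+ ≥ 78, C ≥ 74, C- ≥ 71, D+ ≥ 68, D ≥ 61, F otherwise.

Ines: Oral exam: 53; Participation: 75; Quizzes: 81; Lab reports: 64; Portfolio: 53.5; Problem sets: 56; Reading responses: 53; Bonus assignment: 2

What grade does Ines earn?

D

Weighted total:
  Oral exam 53 × 0.23 = 12.19
  Participation 75 × 0.13 = 9.75
  Quizzes 81 × 0.14 = 11.34
  Lab reports 64 × 0.09 = 5.76
  Portfolio 53.5 × 0.17 = 9.095
  Problem sets 56 × 0.14 = 7.84
  Reading responses 53 × 0.1 = 5.3
Sum = 61.275
Bonus assignment: 61.275 + 2 = 63.275
63.275 is ≥ 61 and < 68 → D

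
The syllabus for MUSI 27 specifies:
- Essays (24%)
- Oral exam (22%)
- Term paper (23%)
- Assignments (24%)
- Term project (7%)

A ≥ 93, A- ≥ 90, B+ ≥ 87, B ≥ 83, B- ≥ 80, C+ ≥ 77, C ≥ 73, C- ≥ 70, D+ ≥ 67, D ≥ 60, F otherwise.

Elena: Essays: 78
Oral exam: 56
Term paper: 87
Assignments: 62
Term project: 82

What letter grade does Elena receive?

C-

Weighted total:
  Essays 78 × 0.24 = 18.72
  Oral exam 56 × 0.22 = 12.32
  Term paper 87 × 0.23 = 20.01
  Assignments 62 × 0.24 = 14.88
  Term project 82 × 0.07 = 5.74
Sum = 71.67
71.67 is ≥ 70 and < 73 → C-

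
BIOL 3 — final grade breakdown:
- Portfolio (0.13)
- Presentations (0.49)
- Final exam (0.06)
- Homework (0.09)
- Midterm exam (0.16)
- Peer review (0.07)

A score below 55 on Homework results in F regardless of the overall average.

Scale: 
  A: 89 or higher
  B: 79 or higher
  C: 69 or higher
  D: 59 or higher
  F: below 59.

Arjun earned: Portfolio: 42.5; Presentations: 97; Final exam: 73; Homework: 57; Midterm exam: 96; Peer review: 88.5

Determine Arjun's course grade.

Homework score 57 ≥ 55: minimum met.
Weighted total:
  Portfolio 42.5 × 0.13 = 5.525
  Presentations 97 × 0.49 = 47.53
  Final exam 73 × 0.06 = 4.38
  Homework 57 × 0.09 = 5.13
  Midterm exam 96 × 0.16 = 15.36
  Peer review 88.5 × 0.07 = 6.195
Sum = 84.12
84.12 is ≥ 79 and < 89 → B

B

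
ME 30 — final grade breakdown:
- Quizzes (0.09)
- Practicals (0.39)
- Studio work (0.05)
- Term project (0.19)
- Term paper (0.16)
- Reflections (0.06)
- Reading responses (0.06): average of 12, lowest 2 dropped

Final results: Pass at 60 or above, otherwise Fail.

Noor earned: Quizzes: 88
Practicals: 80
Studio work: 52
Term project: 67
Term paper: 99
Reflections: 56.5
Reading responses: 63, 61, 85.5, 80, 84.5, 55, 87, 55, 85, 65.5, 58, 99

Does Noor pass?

Reading responses: drop 55, 55 → average of remaining 10 = 768.5/10 = 76.85
Weighted total:
  Quizzes 88 × 0.09 = 7.92
  Practicals 80 × 0.39 = 31.2
  Studio work 52 × 0.05 = 2.6
  Term project 67 × 0.19 = 12.73
  Term paper 99 × 0.16 = 15.84
  Reflections 56.5 × 0.06 = 3.39
  Reading responses 76.85 × 0.06 = 4.611
Sum = 78.291
78.291 ≥ 60 → Pass

Pass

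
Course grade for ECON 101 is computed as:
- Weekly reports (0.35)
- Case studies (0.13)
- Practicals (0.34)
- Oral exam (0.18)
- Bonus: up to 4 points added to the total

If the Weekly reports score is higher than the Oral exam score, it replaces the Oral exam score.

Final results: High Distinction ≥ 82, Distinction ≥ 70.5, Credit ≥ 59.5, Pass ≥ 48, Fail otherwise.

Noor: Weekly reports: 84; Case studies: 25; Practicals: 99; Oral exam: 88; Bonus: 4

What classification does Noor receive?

Weekly reports (84) ≤ Oral exam (88), so Oral exam stays at 88.
Weighted total:
  Weekly reports 84 × 0.35 = 29.4
  Case studies 25 × 0.13 = 3.25
  Practicals 99 × 0.34 = 33.66
  Oral exam 88 × 0.18 = 15.84
Sum = 82.15
Bonus: 82.15 + 4 = 86.15
86.15 ≥ 82 → High Distinction

High Distinction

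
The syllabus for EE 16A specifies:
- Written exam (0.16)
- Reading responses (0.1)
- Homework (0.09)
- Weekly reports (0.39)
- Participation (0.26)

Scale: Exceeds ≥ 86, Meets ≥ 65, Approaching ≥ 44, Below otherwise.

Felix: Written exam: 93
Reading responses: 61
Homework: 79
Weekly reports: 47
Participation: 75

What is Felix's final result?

Weighted total:
  Written exam 93 × 0.16 = 14.88
  Reading responses 61 × 0.1 = 6.1
  Homework 79 × 0.09 = 7.11
  Weekly reports 47 × 0.39 = 18.33
  Participation 75 × 0.26 = 19.5
Sum = 65.92
65.92 is ≥ 65 and < 86 → Meets

Meets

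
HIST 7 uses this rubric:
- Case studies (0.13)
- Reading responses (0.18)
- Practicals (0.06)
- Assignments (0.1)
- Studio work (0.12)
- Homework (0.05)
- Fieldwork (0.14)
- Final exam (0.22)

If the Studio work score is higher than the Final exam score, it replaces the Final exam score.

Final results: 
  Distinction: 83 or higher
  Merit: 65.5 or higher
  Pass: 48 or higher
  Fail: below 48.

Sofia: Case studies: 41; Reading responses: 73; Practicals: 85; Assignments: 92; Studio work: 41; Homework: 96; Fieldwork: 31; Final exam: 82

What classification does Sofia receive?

Pass

Studio work (41) ≤ Final exam (82), so Final exam stays at 82.
Weighted total:
  Case studies 41 × 0.13 = 5.33
  Reading responses 73 × 0.18 = 13.14
  Practicals 85 × 0.06 = 5.1
  Assignments 92 × 0.1 = 9.2
  Studio work 41 × 0.12 = 4.92
  Homework 96 × 0.05 = 4.8
  Fieldwork 31 × 0.14 = 4.34
  Final exam 82 × 0.22 = 18.04
Sum = 64.87
64.87 is ≥ 48 and < 65.5 → Pass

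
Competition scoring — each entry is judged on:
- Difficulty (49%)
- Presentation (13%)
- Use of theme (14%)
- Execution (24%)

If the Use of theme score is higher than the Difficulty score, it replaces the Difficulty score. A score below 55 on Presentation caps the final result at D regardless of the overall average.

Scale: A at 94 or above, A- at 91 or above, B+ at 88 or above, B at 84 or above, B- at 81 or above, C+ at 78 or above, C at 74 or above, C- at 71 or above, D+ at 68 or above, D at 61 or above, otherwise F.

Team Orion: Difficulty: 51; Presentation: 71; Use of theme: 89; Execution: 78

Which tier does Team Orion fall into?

Use of theme (89) > Difficulty (51), so Difficulty counts as 89.
Presentation score 71 ≥ 55: minimum met.
Weighted total:
  Difficulty 89 × 0.49 = 43.61
  Presentation 71 × 0.13 = 9.23
  Use of theme 89 × 0.14 = 12.46
  Execution 78 × 0.24 = 18.72
Sum = 84.02
84.02 is ≥ 84 and < 88 → B

B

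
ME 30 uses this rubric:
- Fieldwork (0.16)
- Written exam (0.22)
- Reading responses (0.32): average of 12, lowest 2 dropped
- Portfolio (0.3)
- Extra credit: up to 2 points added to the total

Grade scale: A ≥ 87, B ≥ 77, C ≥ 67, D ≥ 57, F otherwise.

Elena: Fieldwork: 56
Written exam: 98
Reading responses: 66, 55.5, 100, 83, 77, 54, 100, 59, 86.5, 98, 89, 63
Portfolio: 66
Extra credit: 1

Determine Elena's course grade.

B

Reading responses: drop 54, 55.5 → average of remaining 10 = 821.5/10 = 82.15
Weighted total:
  Fieldwork 56 × 0.16 = 8.96
  Written exam 98 × 0.22 = 21.56
  Reading responses 82.15 × 0.32 = 26.288
  Portfolio 66 × 0.3 = 19.8
Sum = 76.608
Extra credit: 76.608 + 1 = 77.608
77.608 is ≥ 77 and < 87 → B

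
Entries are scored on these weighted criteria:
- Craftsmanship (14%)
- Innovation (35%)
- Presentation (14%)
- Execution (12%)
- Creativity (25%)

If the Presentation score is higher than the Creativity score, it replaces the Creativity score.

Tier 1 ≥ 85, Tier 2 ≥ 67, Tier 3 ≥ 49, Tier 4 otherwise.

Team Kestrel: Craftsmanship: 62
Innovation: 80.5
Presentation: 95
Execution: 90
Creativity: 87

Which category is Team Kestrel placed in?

Tier 2

Presentation (95) > Creativity (87), so Creativity counts as 95.
Weighted total:
  Craftsmanship 62 × 0.14 = 8.68
  Innovation 80.5 × 0.35 = 28.175
  Presentation 95 × 0.14 = 13.3
  Execution 90 × 0.12 = 10.8
  Creativity 95 × 0.25 = 23.75
Sum = 84.705
84.705 is ≥ 67 and < 85 → Tier 2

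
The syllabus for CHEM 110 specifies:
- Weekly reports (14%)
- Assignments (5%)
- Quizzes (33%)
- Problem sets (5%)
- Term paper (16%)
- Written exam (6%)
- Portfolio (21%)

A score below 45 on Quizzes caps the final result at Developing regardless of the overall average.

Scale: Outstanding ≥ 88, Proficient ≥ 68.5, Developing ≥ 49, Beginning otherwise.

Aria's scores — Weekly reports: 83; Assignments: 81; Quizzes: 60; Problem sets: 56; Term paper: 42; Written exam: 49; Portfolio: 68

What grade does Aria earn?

Quizzes score 60 ≥ 45: minimum met.
Weighted total:
  Weekly reports 83 × 0.14 = 11.62
  Assignments 81 × 0.05 = 4.05
  Quizzes 60 × 0.33 = 19.8
  Problem sets 56 × 0.05 = 2.8
  Term paper 42 × 0.16 = 6.72
  Written exam 49 × 0.06 = 2.94
  Portfolio 68 × 0.21 = 14.28
Sum = 62.21
62.21 is ≥ 49 and < 68.5 → Developing

Developing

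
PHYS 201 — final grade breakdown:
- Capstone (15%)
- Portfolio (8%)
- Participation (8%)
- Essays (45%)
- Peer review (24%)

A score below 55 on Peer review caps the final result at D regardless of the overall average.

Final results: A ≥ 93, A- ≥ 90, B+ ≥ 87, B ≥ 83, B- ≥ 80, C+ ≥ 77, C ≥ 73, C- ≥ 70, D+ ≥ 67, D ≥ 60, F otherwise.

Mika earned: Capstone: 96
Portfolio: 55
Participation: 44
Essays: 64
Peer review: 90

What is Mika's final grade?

C-

Peer review score 90 ≥ 55: minimum met.
Weighted total:
  Capstone 96 × 0.15 = 14.4
  Portfolio 55 × 0.08 = 4.4
  Participation 44 × 0.08 = 3.52
  Essays 64 × 0.45 = 28.8
  Peer review 90 × 0.24 = 21.6
Sum = 72.72
72.72 is ≥ 70 and < 73 → C-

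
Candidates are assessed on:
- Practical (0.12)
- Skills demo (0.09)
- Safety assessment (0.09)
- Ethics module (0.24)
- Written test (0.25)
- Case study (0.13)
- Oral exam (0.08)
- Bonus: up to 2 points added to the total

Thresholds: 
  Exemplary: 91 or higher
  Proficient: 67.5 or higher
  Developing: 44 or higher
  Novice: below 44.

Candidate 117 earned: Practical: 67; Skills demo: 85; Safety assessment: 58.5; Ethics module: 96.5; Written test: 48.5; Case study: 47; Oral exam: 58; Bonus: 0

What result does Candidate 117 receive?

Weighted total:
  Practical 67 × 0.12 = 8.04
  Skills demo 85 × 0.09 = 7.65
  Safety assessment 58.5 × 0.09 = 5.265
  Ethics module 96.5 × 0.24 = 23.16
  Written test 48.5 × 0.25 = 12.125
  Case study 47 × 0.13 = 6.11
  Oral exam 58 × 0.08 = 4.64
Sum = 66.99
Bonus: 66.99 + 0 = 66.99
66.99 is ≥ 44 and < 67.5 → Developing

Developing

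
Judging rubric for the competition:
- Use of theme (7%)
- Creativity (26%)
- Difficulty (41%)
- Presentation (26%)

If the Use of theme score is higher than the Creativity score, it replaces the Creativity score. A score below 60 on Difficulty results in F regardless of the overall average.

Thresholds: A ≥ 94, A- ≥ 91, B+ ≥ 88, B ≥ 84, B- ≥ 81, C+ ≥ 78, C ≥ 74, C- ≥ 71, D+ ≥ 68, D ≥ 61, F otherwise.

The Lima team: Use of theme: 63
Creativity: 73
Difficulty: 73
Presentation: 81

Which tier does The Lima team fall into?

Use of theme (63) ≤ Creativity (73), so Creativity stays at 73.
Difficulty score 73 ≥ 60: minimum met.
Weighted total:
  Use of theme 63 × 0.07 = 4.41
  Creativity 73 × 0.26 = 18.98
  Difficulty 73 × 0.41 = 29.93
  Presentation 81 × 0.26 = 21.06
Sum = 74.38
74.38 is ≥ 74 and < 78 → C

C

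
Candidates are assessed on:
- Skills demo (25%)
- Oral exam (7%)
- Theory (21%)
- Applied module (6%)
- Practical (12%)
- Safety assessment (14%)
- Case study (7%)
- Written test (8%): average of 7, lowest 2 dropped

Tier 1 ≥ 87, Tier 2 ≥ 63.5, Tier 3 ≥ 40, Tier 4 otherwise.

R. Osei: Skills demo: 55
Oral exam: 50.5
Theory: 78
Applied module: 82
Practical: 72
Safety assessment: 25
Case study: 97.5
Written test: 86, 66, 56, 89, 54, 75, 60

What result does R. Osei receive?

Tier 2

Written test: drop 54, 56 → average of remaining 5 = 376/5 = 75.2
Weighted total:
  Skills demo 55 × 0.25 = 13.75
  Oral exam 50.5 × 0.07 = 3.535
  Theory 78 × 0.21 = 16.38
  Applied module 82 × 0.06 = 4.92
  Practical 72 × 0.12 = 8.64
  Safety assessment 25 × 0.14 = 3.5
  Case study 97.5 × 0.07 = 6.825
  Written test 75.2 × 0.08 = 6.016
Sum = 63.566
63.566 is ≥ 63.5 and < 87 → Tier 2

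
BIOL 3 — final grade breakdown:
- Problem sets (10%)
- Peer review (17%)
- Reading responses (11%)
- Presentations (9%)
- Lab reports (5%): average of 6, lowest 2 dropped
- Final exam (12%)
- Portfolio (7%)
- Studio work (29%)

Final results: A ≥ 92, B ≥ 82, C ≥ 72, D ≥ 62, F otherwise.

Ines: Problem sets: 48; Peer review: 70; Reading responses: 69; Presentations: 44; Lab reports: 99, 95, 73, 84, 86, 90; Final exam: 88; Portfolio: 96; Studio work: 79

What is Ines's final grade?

C

Lab reports: drop 73, 84 → average of remaining 4 = 370/4 = 92.5
Weighted total:
  Problem sets 48 × 0.1 = 4.8
  Peer review 70 × 0.17 = 11.9
  Reading responses 69 × 0.11 = 7.59
  Presentations 44 × 0.09 = 3.96
  Lab reports 92.5 × 0.05 = 4.625
  Final exam 88 × 0.12 = 10.56
  Portfolio 96 × 0.07 = 6.72
  Studio work 79 × 0.29 = 22.91
Sum = 73.065
73.065 is ≥ 72 and < 82 → C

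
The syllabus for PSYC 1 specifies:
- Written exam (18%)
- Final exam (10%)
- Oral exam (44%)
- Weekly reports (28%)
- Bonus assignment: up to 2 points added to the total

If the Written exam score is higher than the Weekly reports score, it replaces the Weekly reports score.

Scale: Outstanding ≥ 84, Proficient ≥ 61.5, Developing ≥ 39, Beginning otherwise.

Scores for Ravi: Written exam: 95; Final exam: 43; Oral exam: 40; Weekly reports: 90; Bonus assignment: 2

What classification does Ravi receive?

Written exam (95) > Weekly reports (90), so Weekly reports counts as 95.
Weighted total:
  Written exam 95 × 0.18 = 17.1
  Final exam 43 × 0.1 = 4.3
  Oral exam 40 × 0.44 = 17.6
  Weekly reports 95 × 0.28 = 26.6
Sum = 65.6
Bonus assignment: 65.6 + 2 = 67.6
67.6 is ≥ 61.5 and < 84 → Proficient

Proficient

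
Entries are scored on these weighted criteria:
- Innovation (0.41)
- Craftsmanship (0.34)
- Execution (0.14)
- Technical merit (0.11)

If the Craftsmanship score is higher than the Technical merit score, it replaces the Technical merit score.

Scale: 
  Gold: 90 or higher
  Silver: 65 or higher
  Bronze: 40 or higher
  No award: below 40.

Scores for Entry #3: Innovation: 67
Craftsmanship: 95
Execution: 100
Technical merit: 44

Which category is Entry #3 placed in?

Silver

Craftsmanship (95) > Technical merit (44), so Technical merit counts as 95.
Weighted total:
  Innovation 67 × 0.41 = 27.47
  Craftsmanship 95 × 0.34 = 32.3
  Execution 100 × 0.14 = 14
  Technical merit 95 × 0.11 = 10.45
Sum = 84.22
84.22 is ≥ 65 and < 90 → Silver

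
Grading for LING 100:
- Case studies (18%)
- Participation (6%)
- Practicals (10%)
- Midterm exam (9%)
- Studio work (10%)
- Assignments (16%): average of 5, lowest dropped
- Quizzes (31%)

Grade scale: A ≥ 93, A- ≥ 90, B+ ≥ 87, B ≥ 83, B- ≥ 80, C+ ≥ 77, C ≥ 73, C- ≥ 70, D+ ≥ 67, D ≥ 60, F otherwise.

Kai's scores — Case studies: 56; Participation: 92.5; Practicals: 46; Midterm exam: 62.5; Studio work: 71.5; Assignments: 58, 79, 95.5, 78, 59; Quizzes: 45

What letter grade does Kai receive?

Assignments: drop 58 → average of remaining 4 = 311.5/4 = 77.875
Weighted total:
  Case studies 56 × 0.18 = 10.08
  Participation 92.5 × 0.06 = 5.55
  Practicals 46 × 0.1 = 4.6
  Midterm exam 62.5 × 0.09 = 5.625
  Studio work 71.5 × 0.1 = 7.15
  Assignments 77.875 × 0.16 = 12.46
  Quizzes 45 × 0.31 = 13.95
Sum = 59.415
59.415 < 60 → F

F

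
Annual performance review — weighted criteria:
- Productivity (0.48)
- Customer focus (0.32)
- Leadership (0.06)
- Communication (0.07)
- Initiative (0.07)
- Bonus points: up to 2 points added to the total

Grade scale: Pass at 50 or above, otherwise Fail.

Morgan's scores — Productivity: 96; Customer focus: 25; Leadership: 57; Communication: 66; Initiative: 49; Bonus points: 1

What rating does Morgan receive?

Weighted total:
  Productivity 96 × 0.48 = 46.08
  Customer focus 25 × 0.32 = 8
  Leadership 57 × 0.06 = 3.42
  Communication 66 × 0.07 = 4.62
  Initiative 49 × 0.07 = 3.43
Sum = 65.55
Bonus points: 65.55 + 1 = 66.55
66.55 ≥ 50 → Pass

Pass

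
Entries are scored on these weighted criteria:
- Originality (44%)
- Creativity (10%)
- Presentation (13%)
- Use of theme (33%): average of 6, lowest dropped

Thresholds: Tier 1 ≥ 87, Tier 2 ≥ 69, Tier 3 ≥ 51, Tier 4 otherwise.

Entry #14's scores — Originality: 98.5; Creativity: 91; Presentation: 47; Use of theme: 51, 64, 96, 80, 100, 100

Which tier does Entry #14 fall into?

Tier 1

Use of theme: drop 51 → average of remaining 5 = 440/5 = 88
Weighted total:
  Originality 98.5 × 0.44 = 43.34
  Creativity 91 × 0.1 = 9.1
  Presentation 47 × 0.13 = 6.11
  Use of theme 88 × 0.33 = 29.04
Sum = 87.59
87.59 ≥ 87 → Tier 1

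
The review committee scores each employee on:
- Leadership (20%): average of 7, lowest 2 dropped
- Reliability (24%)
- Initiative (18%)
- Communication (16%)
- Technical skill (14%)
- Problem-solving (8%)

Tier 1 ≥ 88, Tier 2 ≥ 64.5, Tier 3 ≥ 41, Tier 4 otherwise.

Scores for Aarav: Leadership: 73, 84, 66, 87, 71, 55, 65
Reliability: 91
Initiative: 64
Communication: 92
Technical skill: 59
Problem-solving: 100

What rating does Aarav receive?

Tier 2

Leadership: drop 55, 65 → average of remaining 5 = 381/5 = 76.2
Weighted total:
  Leadership 76.2 × 0.2 = 15.24
  Reliability 91 × 0.24 = 21.84
  Initiative 64 × 0.18 = 11.52
  Communication 92 × 0.16 = 14.72
  Technical skill 59 × 0.14 = 8.26
  Problem-solving 100 × 0.08 = 8
Sum = 79.58
79.58 is ≥ 64.5 and < 88 → Tier 2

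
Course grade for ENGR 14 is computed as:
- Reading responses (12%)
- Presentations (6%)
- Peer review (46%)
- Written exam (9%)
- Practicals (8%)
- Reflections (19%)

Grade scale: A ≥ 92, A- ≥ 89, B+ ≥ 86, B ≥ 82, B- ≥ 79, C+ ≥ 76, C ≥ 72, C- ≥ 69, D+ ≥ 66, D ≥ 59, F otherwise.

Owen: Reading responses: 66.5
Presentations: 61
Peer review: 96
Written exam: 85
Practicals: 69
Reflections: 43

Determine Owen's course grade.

Weighted total:
  Reading responses 66.5 × 0.12 = 7.98
  Presentations 61 × 0.06 = 3.66
  Peer review 96 × 0.46 = 44.16
  Written exam 85 × 0.09 = 7.65
  Practicals 69 × 0.08 = 5.52
  Reflections 43 × 0.19 = 8.17
Sum = 77.14
77.14 is ≥ 76 and < 79 → C+

C+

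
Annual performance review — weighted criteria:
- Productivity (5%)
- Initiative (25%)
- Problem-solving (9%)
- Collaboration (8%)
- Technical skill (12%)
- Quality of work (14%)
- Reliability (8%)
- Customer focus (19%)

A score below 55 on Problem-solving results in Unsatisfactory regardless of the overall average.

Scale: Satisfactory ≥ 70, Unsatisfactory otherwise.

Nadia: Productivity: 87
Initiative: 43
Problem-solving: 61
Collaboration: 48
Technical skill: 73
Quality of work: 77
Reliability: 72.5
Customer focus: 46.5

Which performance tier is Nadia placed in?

Unsatisfactory

Problem-solving score 61 ≥ 55: minimum met.
Weighted total:
  Productivity 87 × 0.05 = 4.35
  Initiative 43 × 0.25 = 10.75
  Problem-solving 61 × 0.09 = 5.49
  Collaboration 48 × 0.08 = 3.84
  Technical skill 73 × 0.12 = 8.76
  Quality of work 77 × 0.14 = 10.78
  Reliability 72.5 × 0.08 = 5.8
  Customer focus 46.5 × 0.19 = 8.835
Sum = 58.605
58.605 < 70 → Unsatisfactory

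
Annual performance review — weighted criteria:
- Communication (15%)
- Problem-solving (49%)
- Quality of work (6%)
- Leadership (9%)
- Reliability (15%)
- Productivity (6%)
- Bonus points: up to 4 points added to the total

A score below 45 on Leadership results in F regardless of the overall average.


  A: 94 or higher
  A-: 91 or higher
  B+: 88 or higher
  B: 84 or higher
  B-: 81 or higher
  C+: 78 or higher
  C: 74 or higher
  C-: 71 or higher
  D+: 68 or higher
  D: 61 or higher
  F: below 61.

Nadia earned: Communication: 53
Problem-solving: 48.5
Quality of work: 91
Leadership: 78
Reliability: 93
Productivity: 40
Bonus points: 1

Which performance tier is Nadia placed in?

Leadership score 78 ≥ 45: minimum met.
Weighted total:
  Communication 53 × 0.15 = 7.95
  Problem-solving 48.5 × 0.49 = 23.765
  Quality of work 91 × 0.06 = 5.46
  Leadership 78 × 0.09 = 7.02
  Reliability 93 × 0.15 = 13.95
  Productivity 40 × 0.06 = 2.4
Sum = 60.545
Bonus points: 60.545 + 1 = 61.545
61.545 is ≥ 61 and < 68 → D

D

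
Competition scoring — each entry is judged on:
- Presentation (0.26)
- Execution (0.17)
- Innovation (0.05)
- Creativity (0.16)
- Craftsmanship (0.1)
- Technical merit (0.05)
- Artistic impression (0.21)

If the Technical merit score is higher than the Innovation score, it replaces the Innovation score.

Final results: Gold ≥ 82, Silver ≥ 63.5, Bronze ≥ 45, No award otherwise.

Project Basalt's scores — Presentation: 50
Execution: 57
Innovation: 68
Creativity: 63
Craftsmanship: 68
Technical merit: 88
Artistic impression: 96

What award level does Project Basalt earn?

Silver

Technical merit (88) > Innovation (68), so Innovation counts as 88.
Weighted total:
  Presentation 50 × 0.26 = 13
  Execution 57 × 0.17 = 9.69
  Innovation 88 × 0.05 = 4.4
  Creativity 63 × 0.16 = 10.08
  Craftsmanship 68 × 0.1 = 6.8
  Technical merit 88 × 0.05 = 4.4
  Artistic impression 96 × 0.21 = 20.16
Sum = 68.53
68.53 is ≥ 63.5 and < 82 → Silver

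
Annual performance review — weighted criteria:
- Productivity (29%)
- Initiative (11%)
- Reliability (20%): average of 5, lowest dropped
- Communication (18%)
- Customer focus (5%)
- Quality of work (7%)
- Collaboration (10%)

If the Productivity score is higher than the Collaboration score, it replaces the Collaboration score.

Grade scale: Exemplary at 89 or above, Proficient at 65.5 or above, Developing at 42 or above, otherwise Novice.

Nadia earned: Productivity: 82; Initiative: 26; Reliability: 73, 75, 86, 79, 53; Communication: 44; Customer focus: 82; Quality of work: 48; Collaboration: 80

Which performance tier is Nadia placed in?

Proficient

Reliability: drop 53 → average of remaining 4 = 313/4 = 78.25
Productivity (82) > Collaboration (80), so Collaboration counts as 82.
Weighted total:
  Productivity 82 × 0.29 = 23.78
  Initiative 26 × 0.11 = 2.86
  Reliability 78.25 × 0.2 = 15.65
  Communication 44 × 0.18 = 7.92
  Customer focus 82 × 0.05 = 4.1
  Quality of work 48 × 0.07 = 3.36
  Collaboration 82 × 0.1 = 8.2
Sum = 65.87
65.87 is ≥ 65.5 and < 89 → Proficient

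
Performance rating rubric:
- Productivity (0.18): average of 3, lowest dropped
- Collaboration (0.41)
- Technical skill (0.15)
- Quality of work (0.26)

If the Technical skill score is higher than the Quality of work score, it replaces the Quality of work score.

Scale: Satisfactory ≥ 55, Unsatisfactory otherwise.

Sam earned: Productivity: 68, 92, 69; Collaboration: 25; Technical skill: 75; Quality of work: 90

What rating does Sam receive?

Satisfactory

Productivity: drop 68 → average of remaining 2 = 161/2 = 80.5
Technical skill (75) ≤ Quality of work (90), so Quality of work stays at 90.
Weighted total:
  Productivity 80.5 × 0.18 = 14.49
  Collaboration 25 × 0.41 = 10.25
  Technical skill 75 × 0.15 = 11.25
  Quality of work 90 × 0.26 = 23.4
Sum = 59.39
59.39 ≥ 55 → Satisfactory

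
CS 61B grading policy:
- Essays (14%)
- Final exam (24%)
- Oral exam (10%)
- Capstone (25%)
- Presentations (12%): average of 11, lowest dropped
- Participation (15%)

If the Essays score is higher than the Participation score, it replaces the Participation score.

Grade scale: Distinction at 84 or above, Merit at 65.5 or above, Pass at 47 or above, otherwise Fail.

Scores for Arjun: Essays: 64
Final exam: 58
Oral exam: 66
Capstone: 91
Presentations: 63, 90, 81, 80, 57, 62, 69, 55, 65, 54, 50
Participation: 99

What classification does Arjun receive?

Presentations: drop 50 → average of remaining 10 = 676/10 = 67.6
Essays (64) ≤ Participation (99), so Participation stays at 99.
Weighted total:
  Essays 64 × 0.14 = 8.96
  Final exam 58 × 0.24 = 13.92
  Oral exam 66 × 0.1 = 6.6
  Capstone 91 × 0.25 = 22.75
  Presentations 67.6 × 0.12 = 8.112
  Participation 99 × 0.15 = 14.85
Sum = 75.192
75.192 is ≥ 65.5 and < 84 → Merit

Merit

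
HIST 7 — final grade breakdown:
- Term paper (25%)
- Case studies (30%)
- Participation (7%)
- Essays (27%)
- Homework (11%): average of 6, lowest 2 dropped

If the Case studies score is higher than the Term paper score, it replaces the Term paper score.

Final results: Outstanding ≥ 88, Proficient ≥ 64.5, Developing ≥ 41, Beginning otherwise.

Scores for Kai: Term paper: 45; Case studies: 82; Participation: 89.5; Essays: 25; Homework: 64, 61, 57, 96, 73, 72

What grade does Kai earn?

Homework: drop 57, 61 → average of remaining 4 = 305/4 = 76.25
Case studies (82) > Term paper (45), so Term paper counts as 82.
Weighted total:
  Term paper 82 × 0.25 = 20.5
  Case studies 82 × 0.3 = 24.6
  Participation 89.5 × 0.07 = 6.265
  Essays 25 × 0.27 = 6.75
  Homework 76.25 × 0.11 = 8.3875
Sum = 66.5025
66.5025 is ≥ 64.5 and < 88 → Proficient

Proficient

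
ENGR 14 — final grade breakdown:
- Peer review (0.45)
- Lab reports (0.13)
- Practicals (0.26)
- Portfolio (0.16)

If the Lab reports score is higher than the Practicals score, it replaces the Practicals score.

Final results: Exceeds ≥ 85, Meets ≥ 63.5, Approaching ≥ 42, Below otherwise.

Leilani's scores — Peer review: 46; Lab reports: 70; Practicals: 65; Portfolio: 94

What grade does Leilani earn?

Lab reports (70) > Practicals (65), so Practicals counts as 70.
Weighted total:
  Peer review 46 × 0.45 = 20.7
  Lab reports 70 × 0.13 = 9.1
  Practicals 70 × 0.26 = 18.2
  Portfolio 94 × 0.16 = 15.04
Sum = 63.04
63.04 is ≥ 42 and < 63.5 → Approaching

Approaching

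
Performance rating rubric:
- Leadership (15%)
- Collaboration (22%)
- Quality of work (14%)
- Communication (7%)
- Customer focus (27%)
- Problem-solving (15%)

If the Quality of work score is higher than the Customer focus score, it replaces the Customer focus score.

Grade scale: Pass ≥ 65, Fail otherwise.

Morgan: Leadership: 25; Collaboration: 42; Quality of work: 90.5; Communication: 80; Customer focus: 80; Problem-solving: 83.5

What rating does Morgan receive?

Quality of work (90.5) > Customer focus (80), so Customer focus counts as 90.5.
Weighted total:
  Leadership 25 × 0.15 = 3.75
  Collaboration 42 × 0.22 = 9.24
  Quality of work 90.5 × 0.14 = 12.67
  Communication 80 × 0.07 = 5.6
  Customer focus 90.5 × 0.27 = 24.435
  Problem-solving 83.5 × 0.15 = 12.525
Sum = 68.22
68.22 ≥ 65 → Pass

Pass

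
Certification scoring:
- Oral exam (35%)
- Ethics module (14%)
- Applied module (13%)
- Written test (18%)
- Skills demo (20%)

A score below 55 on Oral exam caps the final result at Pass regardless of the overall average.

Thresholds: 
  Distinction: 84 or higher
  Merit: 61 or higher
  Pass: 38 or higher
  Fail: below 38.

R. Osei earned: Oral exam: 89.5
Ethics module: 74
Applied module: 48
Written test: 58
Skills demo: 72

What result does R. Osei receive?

Oral exam score 89.5 ≥ 55: minimum met.
Weighted total:
  Oral exam 89.5 × 0.35 = 31.325
  Ethics module 74 × 0.14 = 10.36
  Applied module 48 × 0.13 = 6.24
  Written test 58 × 0.18 = 10.44
  Skills demo 72 × 0.2 = 14.4
Sum = 72.765
72.765 is ≥ 61 and < 84 → Merit

Merit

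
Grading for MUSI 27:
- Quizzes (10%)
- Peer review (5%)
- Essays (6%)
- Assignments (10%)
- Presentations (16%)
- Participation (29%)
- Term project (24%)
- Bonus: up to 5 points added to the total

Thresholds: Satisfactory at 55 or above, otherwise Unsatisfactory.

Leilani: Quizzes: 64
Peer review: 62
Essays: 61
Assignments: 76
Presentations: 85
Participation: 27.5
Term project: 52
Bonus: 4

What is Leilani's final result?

Weighted total:
  Quizzes 64 × 0.1 = 6.4
  Peer review 62 × 0.05 = 3.1
  Essays 61 × 0.06 = 3.66
  Assignments 76 × 0.1 = 7.6
  Presentations 85 × 0.16 = 13.6
  Participation 27.5 × 0.29 = 7.975
  Term project 52 × 0.24 = 12.48
Sum = 54.815
Bonus: 54.815 + 4 = 58.815
58.815 ≥ 55 → Satisfactory

Satisfactory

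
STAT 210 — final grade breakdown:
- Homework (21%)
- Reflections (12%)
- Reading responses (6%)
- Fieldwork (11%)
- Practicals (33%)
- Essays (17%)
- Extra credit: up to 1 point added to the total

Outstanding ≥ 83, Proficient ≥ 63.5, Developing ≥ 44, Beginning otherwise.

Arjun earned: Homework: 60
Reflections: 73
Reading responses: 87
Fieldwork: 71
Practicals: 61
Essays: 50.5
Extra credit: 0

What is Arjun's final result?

Weighted total:
  Homework 60 × 0.21 = 12.6
  Reflections 73 × 0.12 = 8.76
  Reading responses 87 × 0.06 = 5.22
  Fieldwork 71 × 0.11 = 7.81
  Practicals 61 × 0.33 = 20.13
  Essays 50.5 × 0.17 = 8.585
Sum = 63.105
Extra credit: 63.105 + 0 = 63.105
63.105 is ≥ 44 and < 63.5 → Developing

Developing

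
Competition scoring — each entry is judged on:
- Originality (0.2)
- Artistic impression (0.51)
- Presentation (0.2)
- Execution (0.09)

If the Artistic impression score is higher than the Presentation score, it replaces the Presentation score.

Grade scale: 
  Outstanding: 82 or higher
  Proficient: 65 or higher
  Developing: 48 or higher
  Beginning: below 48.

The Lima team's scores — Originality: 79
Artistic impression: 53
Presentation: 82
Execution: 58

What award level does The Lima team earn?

Artistic impression (53) ≤ Presentation (82), so Presentation stays at 82.
Weighted total:
  Originality 79 × 0.2 = 15.8
  Artistic impression 53 × 0.51 = 27.03
  Presentation 82 × 0.2 = 16.4
  Execution 58 × 0.09 = 5.22
Sum = 64.45
64.45 is ≥ 48 and < 65 → Developing

Developing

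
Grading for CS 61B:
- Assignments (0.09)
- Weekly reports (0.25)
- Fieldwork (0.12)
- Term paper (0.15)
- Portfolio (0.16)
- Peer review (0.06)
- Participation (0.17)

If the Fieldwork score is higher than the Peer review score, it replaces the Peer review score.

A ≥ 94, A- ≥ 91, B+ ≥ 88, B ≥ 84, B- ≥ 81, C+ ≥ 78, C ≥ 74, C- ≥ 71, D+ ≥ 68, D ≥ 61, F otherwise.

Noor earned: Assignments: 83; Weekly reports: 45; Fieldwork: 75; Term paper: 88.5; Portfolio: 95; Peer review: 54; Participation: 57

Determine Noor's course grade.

D+

Fieldwork (75) > Peer review (54), so Peer review counts as 75.
Weighted total:
  Assignments 83 × 0.09 = 7.47
  Weekly reports 45 × 0.25 = 11.25
  Fieldwork 75 × 0.12 = 9
  Term paper 88.5 × 0.15 = 13.275
  Portfolio 95 × 0.16 = 15.2
  Peer review 75 × 0.06 = 4.5
  Participation 57 × 0.17 = 9.69
Sum = 70.385
70.385 is ≥ 68 and < 71 → D+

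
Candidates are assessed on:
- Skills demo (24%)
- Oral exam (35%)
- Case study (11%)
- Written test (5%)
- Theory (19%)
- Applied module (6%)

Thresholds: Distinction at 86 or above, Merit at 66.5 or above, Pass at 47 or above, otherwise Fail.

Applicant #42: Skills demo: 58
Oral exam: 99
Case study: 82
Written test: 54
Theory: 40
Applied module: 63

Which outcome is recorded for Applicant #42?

Weighted total:
  Skills demo 58 × 0.24 = 13.92
  Oral exam 99 × 0.35 = 34.65
  Case study 82 × 0.11 = 9.02
  Written test 54 × 0.05 = 2.7
  Theory 40 × 0.19 = 7.6
  Applied module 63 × 0.06 = 3.78
Sum = 71.67
71.67 is ≥ 66.5 and < 86 → Merit

Merit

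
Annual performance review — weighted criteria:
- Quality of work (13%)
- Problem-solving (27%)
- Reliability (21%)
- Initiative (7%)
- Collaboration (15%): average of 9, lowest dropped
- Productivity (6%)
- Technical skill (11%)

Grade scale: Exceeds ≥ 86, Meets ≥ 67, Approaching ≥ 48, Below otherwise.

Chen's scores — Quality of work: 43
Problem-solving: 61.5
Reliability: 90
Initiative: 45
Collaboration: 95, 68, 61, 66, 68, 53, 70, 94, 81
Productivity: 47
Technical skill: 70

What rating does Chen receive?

Collaboration: drop 53 → average of remaining 8 = 603/8 = 75.375
Weighted total:
  Quality of work 43 × 0.13 = 5.59
  Problem-solving 61.5 × 0.27 = 16.605
  Reliability 90 × 0.21 = 18.9
  Initiative 45 × 0.07 = 3.15
  Collaboration 75.375 × 0.15 = 11.30625
  Productivity 47 × 0.06 = 2.82
  Technical skill 70 × 0.11 = 7.7
Sum = 66.07125
66.07125 is ≥ 48 and < 67 → Approaching

Approaching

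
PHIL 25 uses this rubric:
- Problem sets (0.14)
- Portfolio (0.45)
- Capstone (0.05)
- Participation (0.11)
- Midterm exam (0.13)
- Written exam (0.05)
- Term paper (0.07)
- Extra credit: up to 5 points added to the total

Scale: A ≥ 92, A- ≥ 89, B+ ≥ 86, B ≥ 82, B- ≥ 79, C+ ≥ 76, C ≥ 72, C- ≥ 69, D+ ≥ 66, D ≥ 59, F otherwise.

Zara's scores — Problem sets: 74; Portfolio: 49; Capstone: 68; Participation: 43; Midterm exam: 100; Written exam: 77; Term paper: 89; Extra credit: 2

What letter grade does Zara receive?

Weighted total:
  Problem sets 74 × 0.14 = 10.36
  Portfolio 49 × 0.45 = 22.05
  Capstone 68 × 0.05 = 3.4
  Participation 43 × 0.11 = 4.73
  Midterm exam 100 × 0.13 = 13
  Written exam 77 × 0.05 = 3.85
  Term paper 89 × 0.07 = 6.23
Sum = 63.62
Extra credit: 63.62 + 2 = 65.62
65.62 is ≥ 59 and < 66 → D

D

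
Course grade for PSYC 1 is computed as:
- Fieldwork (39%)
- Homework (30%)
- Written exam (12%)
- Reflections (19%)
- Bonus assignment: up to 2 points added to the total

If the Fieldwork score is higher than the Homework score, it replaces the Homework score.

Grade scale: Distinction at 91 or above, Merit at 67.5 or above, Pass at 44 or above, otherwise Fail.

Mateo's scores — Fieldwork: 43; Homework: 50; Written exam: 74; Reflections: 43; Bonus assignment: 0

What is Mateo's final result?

Pass

Fieldwork (43) ≤ Homework (50), so Homework stays at 50.
Weighted total:
  Fieldwork 43 × 0.39 = 16.77
  Homework 50 × 0.3 = 15
  Written exam 74 × 0.12 = 8.88
  Reflections 43 × 0.19 = 8.17
Sum = 48.82
Bonus assignment: 48.82 + 0 = 48.82
48.82 is ≥ 44 and < 67.5 → Pass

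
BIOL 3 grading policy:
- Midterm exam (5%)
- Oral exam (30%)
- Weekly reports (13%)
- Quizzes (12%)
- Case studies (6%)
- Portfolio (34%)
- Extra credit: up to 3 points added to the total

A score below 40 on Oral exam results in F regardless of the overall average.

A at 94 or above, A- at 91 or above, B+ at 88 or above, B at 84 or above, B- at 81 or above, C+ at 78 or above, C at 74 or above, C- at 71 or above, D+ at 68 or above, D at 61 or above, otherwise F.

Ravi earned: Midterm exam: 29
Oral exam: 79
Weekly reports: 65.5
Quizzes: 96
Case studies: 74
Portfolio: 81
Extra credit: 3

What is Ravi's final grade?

C+

Oral exam score 79 ≥ 40: minimum met.
Weighted total:
  Midterm exam 29 × 0.05 = 1.45
  Oral exam 79 × 0.3 = 23.7
  Weekly reports 65.5 × 0.13 = 8.515
  Quizzes 96 × 0.12 = 11.52
  Case studies 74 × 0.06 = 4.44
  Portfolio 81 × 0.34 = 27.54
Sum = 77.165
Extra credit: 77.165 + 3 = 80.165
80.165 is ≥ 78 and < 81 → C+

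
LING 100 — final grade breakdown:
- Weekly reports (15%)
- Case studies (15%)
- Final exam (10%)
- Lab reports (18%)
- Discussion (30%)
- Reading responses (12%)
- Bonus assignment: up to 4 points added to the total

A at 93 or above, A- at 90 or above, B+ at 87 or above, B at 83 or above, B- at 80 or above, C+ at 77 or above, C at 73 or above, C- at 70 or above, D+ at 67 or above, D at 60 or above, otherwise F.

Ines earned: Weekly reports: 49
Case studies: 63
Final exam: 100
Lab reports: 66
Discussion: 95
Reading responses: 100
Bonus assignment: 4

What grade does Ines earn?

B

Weighted total:
  Weekly reports 49 × 0.15 = 7.35
  Case studies 63 × 0.15 = 9.45
  Final exam 100 × 0.1 = 10
  Lab reports 66 × 0.18 = 11.88
  Discussion 95 × 0.3 = 28.5
  Reading responses 100 × 0.12 = 12
Sum = 79.18
Bonus assignment: 79.18 + 4 = 83.18
83.18 is ≥ 83 and < 87 → B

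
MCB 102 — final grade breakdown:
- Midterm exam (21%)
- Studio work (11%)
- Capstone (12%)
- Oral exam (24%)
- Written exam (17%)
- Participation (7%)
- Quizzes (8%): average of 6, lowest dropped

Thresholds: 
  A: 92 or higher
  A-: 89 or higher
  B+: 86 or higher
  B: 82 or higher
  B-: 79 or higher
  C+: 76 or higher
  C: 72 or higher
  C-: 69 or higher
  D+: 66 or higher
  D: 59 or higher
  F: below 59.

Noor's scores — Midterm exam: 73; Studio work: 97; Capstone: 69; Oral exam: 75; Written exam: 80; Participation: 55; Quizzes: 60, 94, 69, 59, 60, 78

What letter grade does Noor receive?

Quizzes: drop 59 → average of remaining 5 = 361/5 = 72.2
Weighted total:
  Midterm exam 73 × 0.21 = 15.33
  Studio work 97 × 0.11 = 10.67
  Capstone 69 × 0.12 = 8.28
  Oral exam 75 × 0.24 = 18
  Written exam 80 × 0.17 = 13.6
  Participation 55 × 0.07 = 3.85
  Quizzes 72.2 × 0.08 = 5.776
Sum = 75.506
75.506 is ≥ 72 and < 76 → C

C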